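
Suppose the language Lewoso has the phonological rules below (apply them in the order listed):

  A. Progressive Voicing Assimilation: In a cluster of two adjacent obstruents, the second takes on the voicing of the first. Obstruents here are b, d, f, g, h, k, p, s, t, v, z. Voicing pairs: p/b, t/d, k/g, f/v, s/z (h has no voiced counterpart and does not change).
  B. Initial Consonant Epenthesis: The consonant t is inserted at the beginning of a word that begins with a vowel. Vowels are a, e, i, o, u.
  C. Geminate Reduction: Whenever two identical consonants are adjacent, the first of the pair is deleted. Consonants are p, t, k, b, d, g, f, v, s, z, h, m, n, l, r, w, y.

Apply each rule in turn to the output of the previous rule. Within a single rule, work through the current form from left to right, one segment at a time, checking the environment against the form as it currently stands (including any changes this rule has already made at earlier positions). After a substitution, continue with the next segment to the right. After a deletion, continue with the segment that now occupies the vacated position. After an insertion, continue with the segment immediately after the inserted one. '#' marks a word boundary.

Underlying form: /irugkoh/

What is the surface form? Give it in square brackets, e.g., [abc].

[tirugoh]

A Progressive Voicing Assimilation: [irugkoh] → [iruggoh]
B Initial Consonant Epenthesis: [iruggoh] → [tiruggoh]
C Geminate Reduction: [tiruggoh] → [tirugoh]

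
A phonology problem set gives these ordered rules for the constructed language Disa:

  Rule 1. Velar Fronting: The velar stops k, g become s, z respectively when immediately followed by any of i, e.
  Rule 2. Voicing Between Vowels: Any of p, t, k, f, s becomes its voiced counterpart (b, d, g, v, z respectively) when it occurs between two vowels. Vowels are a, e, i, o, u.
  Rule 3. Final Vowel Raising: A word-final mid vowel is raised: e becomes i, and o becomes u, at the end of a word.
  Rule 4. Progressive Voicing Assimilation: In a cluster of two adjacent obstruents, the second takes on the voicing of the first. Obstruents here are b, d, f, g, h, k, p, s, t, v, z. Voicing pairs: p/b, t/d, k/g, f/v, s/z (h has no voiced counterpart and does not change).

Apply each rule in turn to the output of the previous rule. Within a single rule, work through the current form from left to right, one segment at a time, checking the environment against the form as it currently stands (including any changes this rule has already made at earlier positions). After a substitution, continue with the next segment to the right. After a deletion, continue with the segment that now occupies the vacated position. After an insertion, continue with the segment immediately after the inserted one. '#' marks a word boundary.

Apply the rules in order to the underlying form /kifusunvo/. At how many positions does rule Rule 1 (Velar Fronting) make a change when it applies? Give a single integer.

Rule 1 Velar Fronting: [kifusunvo] → [sifusunvo]
Rule 2 Voicing Between Vowels: [sifusunvo] → [sivuzunvo]
Rule 3 Final Vowel Raising: [sivuzunvo] → [sivuzunvu]
Rule 4 Progressive Voicing Assimilation: no change — [sivuzunvu]
Rule Rule 1 changed 1 position(s).

1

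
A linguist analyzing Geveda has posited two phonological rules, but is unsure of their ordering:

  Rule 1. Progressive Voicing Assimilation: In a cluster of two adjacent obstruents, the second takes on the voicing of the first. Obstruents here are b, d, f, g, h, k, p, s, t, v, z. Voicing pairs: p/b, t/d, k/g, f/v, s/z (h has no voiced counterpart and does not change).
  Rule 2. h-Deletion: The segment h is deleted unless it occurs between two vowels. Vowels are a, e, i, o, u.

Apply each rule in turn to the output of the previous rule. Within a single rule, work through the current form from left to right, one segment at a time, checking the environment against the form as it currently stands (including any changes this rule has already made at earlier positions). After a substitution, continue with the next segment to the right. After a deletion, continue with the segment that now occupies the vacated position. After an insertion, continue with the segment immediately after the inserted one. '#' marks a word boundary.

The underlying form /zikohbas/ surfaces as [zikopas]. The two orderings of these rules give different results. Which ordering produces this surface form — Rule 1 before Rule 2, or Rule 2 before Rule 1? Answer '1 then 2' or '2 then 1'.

Order 1 then 2:
  1 Progressive Voicing Assimilation: [zikohbas] → [zikohpas]
  2 h-Deletion: [zikohpas] → [zikopas]
  result: [zikopas]
Order 2 then 1:
  2 h-Deletion: [zikohbas] → [zikobas]
  1 Progressive Voicing Assimilation: no change — [zikobas]
  result: [zikobas]

1 then 2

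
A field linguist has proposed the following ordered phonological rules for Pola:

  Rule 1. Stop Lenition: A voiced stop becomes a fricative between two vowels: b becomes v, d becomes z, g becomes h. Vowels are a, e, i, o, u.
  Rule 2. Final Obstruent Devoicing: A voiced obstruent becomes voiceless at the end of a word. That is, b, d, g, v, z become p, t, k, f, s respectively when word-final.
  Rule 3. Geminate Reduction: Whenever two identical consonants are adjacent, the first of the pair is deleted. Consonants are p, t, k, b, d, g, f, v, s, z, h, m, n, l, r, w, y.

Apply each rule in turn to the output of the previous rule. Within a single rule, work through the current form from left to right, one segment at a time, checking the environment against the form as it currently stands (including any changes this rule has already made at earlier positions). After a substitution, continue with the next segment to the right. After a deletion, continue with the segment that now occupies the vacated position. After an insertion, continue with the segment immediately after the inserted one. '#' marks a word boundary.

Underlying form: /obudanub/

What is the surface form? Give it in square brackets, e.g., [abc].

Rule 1 Stop Lenition: [obudanub] → [ovuzanub]
Rule 2 Final Obstruent Devoicing: [ovuzanub] → [ovuzanup]
Rule 3 Geminate Reduction: no change — [ovuzanup]

[ovuzanup]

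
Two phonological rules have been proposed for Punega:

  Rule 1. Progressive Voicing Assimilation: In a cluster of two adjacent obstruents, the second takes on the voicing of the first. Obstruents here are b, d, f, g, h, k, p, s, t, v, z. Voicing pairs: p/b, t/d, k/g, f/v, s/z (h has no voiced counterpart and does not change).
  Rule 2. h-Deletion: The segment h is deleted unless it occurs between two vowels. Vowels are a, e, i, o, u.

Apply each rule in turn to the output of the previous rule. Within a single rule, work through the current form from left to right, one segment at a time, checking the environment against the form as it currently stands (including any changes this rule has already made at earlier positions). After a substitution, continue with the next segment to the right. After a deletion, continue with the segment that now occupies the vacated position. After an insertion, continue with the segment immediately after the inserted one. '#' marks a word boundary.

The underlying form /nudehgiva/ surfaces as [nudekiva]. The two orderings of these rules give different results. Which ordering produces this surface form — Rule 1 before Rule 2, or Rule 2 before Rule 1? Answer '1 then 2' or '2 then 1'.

Order 1 then 2:
  1 Progressive Voicing Assimilation: [nudehgiva] → [nudehkiva]
  2 h-Deletion: [nudehkiva] → [nudekiva]
  result: [nudekiva]
Order 2 then 1:
  2 h-Deletion: [nudehgiva] → [nudegiva]
  1 Progressive Voicing Assimilation: no change — [nudegiva]
  result: [nudegiva]

1 then 2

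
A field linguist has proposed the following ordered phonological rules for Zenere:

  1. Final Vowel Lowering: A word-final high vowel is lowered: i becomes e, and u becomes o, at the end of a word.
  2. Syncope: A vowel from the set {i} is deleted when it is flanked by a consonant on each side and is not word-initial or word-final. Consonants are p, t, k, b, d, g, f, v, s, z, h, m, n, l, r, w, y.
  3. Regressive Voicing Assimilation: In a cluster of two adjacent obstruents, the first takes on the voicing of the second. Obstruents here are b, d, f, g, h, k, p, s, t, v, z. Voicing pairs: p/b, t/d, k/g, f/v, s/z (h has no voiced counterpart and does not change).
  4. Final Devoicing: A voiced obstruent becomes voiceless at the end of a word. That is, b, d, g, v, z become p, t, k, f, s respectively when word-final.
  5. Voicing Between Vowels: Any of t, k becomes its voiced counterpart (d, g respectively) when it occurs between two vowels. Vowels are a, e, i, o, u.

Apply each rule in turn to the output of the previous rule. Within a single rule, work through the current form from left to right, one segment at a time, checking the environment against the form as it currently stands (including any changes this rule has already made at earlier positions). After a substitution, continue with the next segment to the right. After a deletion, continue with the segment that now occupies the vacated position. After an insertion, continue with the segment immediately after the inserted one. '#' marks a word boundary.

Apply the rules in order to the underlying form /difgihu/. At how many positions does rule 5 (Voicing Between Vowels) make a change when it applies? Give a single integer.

0

1 Final Vowel Lowering: [difgihu] → [difgiho]
2 Syncope: [difgiho] → [dfgho]
3 Regressive Voicing Assimilation: [dfgho] → [tvkho]
4 Final Devoicing: no change — [tvkho]
5 Voicing Between Vowels: no change — [tvkho]
Rule 5 changed 0 position(s).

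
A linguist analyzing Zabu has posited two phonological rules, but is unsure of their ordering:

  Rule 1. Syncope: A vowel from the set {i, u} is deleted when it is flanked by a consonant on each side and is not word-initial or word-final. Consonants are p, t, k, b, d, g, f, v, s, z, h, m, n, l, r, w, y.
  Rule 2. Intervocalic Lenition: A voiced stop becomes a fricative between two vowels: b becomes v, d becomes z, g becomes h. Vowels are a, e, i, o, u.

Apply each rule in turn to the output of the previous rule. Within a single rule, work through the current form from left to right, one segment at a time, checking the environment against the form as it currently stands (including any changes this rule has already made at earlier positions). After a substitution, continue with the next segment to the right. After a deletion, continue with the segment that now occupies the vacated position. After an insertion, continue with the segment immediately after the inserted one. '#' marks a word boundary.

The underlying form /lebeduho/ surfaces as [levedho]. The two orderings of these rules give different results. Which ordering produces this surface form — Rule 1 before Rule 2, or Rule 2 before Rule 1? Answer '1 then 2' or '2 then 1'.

1 then 2

Order 1 then 2:
  1 Syncope: [lebeduho] → [lebedho]
  2 Intervocalic Lenition: [lebedho] → [levedho]
  result: [levedho]
Order 2 then 1:
  2 Intervocalic Lenition: [lebeduho] → [levezuho]
  1 Syncope: [levezuho] → [levezho]
  result: [levezho]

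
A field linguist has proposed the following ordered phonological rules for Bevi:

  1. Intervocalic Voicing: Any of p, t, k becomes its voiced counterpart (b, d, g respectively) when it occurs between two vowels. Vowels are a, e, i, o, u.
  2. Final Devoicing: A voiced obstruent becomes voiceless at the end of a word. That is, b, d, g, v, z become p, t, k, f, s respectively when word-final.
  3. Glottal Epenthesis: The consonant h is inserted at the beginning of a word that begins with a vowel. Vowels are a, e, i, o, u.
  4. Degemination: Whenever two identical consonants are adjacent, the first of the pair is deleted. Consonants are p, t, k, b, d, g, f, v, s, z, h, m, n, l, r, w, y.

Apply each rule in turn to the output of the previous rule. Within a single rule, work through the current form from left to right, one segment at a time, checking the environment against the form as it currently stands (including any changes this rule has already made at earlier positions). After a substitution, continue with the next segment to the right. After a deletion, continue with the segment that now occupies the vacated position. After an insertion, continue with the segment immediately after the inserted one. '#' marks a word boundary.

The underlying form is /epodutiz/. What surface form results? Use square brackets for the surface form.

[hebodudis]

1 Intervocalic Voicing: [epodutiz] → [ebodudiz]
2 Final Devoicing: [ebodudiz] → [ebodudis]
3 Glottal Epenthesis: [ebodudis] → [hebodudis]
4 Degemination: no change — [hebodudis]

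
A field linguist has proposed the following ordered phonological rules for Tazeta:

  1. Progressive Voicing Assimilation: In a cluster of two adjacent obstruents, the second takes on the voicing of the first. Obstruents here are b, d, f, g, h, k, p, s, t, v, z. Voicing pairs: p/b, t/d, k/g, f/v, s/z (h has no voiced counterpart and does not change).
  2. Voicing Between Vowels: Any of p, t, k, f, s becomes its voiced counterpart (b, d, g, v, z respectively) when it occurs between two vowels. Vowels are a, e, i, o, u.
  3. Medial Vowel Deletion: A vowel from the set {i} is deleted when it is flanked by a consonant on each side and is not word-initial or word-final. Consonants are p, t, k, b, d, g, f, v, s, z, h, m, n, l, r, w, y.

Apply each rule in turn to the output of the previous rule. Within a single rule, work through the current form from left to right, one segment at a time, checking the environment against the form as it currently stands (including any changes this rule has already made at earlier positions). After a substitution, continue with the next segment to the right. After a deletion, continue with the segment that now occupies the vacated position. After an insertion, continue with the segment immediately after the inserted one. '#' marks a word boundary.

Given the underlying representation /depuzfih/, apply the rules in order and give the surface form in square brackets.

[debuzvh]

1 Progressive Voicing Assimilation: [depuzfih] → [depuzvih]
2 Voicing Between Vowels: [depuzvih] → [debuzvih]
3 Medial Vowel Deletion: [debuzvih] → [debuzvh]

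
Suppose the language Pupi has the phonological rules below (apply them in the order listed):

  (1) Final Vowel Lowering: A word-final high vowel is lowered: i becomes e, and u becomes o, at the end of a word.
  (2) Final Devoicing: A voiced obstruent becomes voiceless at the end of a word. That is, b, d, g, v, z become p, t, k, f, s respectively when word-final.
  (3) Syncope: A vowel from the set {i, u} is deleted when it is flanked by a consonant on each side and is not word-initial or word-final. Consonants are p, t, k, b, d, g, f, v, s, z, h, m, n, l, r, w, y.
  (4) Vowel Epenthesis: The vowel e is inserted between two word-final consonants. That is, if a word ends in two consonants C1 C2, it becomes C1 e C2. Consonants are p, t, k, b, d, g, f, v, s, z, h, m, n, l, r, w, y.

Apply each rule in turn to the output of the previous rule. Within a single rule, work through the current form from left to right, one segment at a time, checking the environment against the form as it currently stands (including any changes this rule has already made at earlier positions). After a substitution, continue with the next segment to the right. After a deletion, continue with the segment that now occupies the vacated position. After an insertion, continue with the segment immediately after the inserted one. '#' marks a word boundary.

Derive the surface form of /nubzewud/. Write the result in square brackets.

[nbzewet]

(1) Final Vowel Lowering: no change — [nubzewud]
(2) Final Devoicing: [nubzewud] → [nubzewut]
(3) Syncope: [nubzewut] → [nbzewt]
(4) Vowel Epenthesis: [nbzewt] → [nbzewet]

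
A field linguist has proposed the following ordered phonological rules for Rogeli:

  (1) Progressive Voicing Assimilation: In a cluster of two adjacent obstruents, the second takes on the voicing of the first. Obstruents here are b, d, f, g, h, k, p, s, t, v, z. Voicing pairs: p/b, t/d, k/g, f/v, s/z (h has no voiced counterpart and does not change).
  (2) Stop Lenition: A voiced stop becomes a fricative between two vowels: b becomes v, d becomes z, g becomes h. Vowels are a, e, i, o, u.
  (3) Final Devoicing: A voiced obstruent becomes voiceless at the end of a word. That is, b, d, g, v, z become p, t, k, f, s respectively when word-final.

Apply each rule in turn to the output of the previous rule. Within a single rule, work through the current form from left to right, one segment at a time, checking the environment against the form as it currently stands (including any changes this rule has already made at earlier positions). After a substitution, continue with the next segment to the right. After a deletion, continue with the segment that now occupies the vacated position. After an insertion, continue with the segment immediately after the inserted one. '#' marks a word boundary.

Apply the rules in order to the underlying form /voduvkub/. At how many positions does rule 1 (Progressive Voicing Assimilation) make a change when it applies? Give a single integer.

1

(1) Progressive Voicing Assimilation: [voduvkub] → [voduvgub]
(2) Stop Lenition: [voduvgub] → [vozuvgub]
(3) Final Devoicing: [vozuvgub] → [vozuvgup]
Rule 1 changed 1 position(s).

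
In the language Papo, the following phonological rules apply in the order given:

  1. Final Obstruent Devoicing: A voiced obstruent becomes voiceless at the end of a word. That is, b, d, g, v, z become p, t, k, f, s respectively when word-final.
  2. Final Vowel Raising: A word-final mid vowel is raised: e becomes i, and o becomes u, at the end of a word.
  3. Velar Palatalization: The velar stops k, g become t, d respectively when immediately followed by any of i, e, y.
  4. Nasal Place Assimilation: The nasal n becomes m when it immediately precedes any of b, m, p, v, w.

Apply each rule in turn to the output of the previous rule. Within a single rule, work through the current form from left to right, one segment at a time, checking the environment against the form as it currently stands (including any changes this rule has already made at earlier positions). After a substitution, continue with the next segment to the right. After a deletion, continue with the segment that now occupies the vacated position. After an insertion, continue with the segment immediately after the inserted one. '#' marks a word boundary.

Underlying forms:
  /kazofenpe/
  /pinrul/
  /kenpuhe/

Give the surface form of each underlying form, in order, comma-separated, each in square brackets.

[kazofempi], [pinrul], [tempuhi]

/kazofenpe/:
  1 Final Obstruent Devoicing: no change — [kazofenpe]
  2 Final Vowel Raising: [kazofenpe] → [kazofenpi]
  3 Velar Palatalization: no change — [kazofenpi]
  4 Nasal Place Assimilation: [kazofenpi] → [kazofempi]
/pinrul/:
  1 Final Obstruent Devoicing: no change — [pinrul]
  2 Final Vowel Raising: no change — [pinrul]
  3 Velar Palatalization: no change — [pinrul]
  4 Nasal Place Assimilation: no change — [pinrul]
/kenpuhe/:
  1 Final Obstruent Devoicing: no change — [kenpuhe]
  2 Final Vowel Raising: [kenpuhe] → [kenpuhi]
  3 Velar Palatalization: [kenpuhi] → [tenpuhi]
  4 Nasal Place Assimilation: [tenpuhi] → [tempuhi]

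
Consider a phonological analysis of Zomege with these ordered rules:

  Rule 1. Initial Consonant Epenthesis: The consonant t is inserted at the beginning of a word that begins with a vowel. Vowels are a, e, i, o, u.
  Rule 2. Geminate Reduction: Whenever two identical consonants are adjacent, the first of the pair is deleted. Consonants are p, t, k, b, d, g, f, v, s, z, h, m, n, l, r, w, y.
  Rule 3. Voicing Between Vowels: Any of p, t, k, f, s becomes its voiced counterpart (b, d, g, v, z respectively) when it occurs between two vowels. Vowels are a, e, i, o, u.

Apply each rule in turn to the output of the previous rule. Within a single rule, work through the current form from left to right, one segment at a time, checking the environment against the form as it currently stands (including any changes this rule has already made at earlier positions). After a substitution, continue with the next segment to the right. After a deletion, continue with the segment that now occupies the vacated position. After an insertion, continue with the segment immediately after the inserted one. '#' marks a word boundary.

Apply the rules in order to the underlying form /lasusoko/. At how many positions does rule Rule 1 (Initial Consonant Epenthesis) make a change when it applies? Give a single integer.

Rule 1 Initial Consonant Epenthesis: no change — [lasusoko]
Rule 2 Geminate Reduction: no change — [lasusoko]
Rule 3 Voicing Between Vowels: [lasusoko] → [lazuzogo]
Rule Rule 1 changed 0 position(s).

0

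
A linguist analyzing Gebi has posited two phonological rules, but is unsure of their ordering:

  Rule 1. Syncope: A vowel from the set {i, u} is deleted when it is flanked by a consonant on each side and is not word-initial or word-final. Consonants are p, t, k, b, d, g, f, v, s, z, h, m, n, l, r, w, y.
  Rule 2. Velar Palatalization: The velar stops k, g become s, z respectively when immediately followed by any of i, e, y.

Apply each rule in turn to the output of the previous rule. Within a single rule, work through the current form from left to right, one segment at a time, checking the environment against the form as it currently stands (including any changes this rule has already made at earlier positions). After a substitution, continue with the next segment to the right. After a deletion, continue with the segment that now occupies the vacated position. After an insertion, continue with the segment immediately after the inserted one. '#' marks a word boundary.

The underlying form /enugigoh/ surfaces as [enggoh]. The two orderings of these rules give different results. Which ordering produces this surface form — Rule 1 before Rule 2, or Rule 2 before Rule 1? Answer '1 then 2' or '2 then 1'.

Order 1 then 2:
  1 Syncope: [enugigoh] → [enggoh]
  2 Velar Palatalization: no change — [enggoh]
  result: [enggoh]
Order 2 then 1:
  2 Velar Palatalization: [enugigoh] → [enuzigoh]
  1 Syncope: [enuzigoh] → [enzgoh]
  result: [enzgoh]

1 then 2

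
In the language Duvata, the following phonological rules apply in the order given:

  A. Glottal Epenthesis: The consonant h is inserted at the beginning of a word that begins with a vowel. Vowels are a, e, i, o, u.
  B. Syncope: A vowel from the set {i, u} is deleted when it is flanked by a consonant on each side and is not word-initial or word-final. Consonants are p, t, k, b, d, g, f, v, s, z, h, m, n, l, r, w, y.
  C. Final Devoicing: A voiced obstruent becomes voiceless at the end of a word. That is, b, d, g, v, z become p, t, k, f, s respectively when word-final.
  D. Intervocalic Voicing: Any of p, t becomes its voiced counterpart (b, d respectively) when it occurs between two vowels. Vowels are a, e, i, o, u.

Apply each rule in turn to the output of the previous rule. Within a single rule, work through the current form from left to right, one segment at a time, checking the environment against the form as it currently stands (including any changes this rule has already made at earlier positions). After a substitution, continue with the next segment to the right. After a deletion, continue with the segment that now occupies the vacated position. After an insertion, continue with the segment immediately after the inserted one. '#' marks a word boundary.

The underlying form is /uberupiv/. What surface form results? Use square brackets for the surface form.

A Glottal Epenthesis: [uberupiv] → [huberupiv]
B Syncope: [huberupiv] → [hberpv]
C Final Devoicing: [hberpv] → [hberpf]
D Intervocalic Voicing: no change — [hberpf]

[hberpf]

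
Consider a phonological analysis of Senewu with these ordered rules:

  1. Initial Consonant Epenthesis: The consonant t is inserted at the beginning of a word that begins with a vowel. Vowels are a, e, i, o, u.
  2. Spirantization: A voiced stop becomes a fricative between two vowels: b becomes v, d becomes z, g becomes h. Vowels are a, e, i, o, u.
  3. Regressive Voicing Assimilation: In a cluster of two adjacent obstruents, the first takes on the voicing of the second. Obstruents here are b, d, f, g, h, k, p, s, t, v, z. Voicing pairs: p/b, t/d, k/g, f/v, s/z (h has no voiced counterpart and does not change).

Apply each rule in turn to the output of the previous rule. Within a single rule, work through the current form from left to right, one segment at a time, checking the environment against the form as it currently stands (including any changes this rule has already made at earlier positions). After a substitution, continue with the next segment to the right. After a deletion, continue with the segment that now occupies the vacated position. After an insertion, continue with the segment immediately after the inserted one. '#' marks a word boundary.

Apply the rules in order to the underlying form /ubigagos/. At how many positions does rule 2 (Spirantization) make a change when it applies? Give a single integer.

3

1 Initial Consonant Epenthesis: [ubigagos] → [tubigagos]
2 Spirantization: [tubigagos] → [tuvihahos]
3 Regressive Voicing Assimilation: no change — [tuvihahos]
Rule 2 changed 3 position(s).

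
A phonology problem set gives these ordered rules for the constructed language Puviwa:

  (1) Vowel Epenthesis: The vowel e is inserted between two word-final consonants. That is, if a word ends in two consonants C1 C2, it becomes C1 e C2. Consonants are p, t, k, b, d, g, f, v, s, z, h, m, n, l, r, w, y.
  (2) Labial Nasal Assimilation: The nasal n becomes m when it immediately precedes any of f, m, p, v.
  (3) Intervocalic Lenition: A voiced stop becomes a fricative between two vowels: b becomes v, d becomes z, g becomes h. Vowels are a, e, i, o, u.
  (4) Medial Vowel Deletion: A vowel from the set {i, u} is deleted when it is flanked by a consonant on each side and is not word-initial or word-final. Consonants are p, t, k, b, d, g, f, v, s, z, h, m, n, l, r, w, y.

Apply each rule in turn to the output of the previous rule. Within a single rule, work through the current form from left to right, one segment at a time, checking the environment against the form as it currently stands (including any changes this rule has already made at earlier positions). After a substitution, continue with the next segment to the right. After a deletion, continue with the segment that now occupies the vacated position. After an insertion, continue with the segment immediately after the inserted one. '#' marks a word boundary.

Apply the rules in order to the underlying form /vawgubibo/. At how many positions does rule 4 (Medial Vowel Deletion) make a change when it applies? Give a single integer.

(1) Vowel Epenthesis: no change — [vawgubibo]
(2) Labial Nasal Assimilation: no change — [vawgubibo]
(3) Intervocalic Lenition: [vawgubibo] → [vawguvivo]
(4) Medial Vowel Deletion: [vawguvivo] → [vawgvvo]
Rule 4 changed 2 position(s).

2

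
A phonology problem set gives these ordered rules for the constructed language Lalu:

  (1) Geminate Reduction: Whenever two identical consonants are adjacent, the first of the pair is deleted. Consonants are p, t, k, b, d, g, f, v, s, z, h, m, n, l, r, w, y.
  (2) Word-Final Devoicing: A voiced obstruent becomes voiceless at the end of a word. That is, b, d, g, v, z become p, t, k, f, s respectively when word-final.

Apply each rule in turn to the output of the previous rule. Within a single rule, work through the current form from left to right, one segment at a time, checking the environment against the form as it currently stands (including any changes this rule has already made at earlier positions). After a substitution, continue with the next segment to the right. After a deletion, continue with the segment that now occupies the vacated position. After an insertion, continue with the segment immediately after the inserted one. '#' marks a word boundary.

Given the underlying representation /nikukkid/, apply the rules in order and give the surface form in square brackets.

(1) Geminate Reduction: [nikukkid] → [nikukid]
(2) Word-Final Devoicing: [nikukid] → [nikukit]

[nikukit]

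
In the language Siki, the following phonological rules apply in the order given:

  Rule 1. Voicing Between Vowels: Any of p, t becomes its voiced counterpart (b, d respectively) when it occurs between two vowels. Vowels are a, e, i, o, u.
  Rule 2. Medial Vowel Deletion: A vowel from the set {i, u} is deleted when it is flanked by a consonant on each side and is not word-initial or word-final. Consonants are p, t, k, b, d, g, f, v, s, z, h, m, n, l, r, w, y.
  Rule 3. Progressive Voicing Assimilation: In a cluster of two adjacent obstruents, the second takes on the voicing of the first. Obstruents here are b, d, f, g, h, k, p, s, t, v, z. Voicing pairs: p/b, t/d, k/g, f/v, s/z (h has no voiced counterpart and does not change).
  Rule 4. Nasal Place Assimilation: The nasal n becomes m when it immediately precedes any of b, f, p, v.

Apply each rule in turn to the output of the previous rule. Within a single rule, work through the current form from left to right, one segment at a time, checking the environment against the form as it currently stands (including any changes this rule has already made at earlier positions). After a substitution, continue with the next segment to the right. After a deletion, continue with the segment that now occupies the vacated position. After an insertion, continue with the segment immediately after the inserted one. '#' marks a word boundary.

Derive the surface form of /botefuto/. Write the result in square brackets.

[bodefto]

Rule 1 Voicing Between Vowels: [botefuto] → [bodefudo]
Rule 2 Medial Vowel Deletion: [bodefudo] → [bodefdo]
Rule 3 Progressive Voicing Assimilation: [bodefdo] → [bodefto]
Rule 4 Nasal Place Assimilation: no change — [bodefto]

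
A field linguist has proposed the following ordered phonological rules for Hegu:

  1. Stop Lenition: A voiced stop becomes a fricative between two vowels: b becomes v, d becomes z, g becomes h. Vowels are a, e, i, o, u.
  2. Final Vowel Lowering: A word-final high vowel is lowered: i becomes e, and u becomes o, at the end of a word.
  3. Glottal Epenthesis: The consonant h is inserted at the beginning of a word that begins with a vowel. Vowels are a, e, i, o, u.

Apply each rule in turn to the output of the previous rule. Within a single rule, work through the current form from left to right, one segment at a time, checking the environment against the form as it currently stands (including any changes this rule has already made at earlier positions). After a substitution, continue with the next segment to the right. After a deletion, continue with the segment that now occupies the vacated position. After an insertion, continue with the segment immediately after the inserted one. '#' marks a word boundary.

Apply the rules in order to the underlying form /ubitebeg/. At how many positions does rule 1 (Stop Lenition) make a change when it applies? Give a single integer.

1 Stop Lenition: [ubitebeg] → [uviteveg]
2 Final Vowel Lowering: no change — [uviteveg]
3 Glottal Epenthesis: [uviteveg] → [huviteveg]
Rule 1 changed 2 position(s).

2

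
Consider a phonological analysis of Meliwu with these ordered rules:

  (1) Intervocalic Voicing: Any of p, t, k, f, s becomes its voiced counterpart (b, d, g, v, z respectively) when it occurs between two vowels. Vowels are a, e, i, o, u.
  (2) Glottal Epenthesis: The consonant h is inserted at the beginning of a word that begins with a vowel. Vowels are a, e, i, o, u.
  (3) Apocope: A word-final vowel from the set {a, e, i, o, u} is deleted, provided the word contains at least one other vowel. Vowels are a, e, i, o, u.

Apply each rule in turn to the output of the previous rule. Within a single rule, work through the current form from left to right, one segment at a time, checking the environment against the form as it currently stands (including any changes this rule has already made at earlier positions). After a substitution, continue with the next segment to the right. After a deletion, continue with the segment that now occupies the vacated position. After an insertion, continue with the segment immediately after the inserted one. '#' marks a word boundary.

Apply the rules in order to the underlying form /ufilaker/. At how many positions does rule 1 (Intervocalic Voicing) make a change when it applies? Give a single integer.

(1) Intervocalic Voicing: [ufilaker] → [uvilager]
(2) Glottal Epenthesis: [uvilager] → [huvilager]
(3) Apocope: no change — [huvilager]
Rule 1 changed 2 position(s).

2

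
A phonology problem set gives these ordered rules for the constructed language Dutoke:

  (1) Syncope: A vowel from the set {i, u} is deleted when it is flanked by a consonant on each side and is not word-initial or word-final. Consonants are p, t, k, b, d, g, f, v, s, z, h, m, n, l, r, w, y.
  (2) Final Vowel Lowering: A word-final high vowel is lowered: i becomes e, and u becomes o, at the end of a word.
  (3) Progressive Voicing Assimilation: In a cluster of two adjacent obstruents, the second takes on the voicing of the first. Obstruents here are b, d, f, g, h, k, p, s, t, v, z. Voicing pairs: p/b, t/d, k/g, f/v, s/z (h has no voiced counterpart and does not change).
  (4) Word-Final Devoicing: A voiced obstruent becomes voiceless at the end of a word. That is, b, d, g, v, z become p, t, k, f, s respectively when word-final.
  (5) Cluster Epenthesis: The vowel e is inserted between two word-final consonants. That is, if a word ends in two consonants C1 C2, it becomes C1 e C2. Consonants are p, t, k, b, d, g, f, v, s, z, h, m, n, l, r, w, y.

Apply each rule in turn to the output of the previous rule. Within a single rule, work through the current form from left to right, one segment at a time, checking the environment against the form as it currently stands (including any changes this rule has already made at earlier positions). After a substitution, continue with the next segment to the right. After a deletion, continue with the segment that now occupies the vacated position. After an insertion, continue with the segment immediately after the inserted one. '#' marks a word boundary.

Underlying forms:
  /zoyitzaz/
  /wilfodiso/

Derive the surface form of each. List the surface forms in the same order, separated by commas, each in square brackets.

[zoytsas], [wlfodzo]

/zoyitzaz/:
  (1) Syncope: [zoyitzaz] → [zoytzaz]
  (2) Final Vowel Lowering: no change — [zoytzaz]
  (3) Progressive Voicing Assimilation: [zoytzaz] → [zoytsaz]
  (4) Word-Final Devoicing: [zoytsaz] → [zoytsas]
  (5) Cluster Epenthesis: no change — [zoytsas]
/wilfodiso/:
  (1) Syncope: [wilfodiso] → [wlfodso]
  (2) Final Vowel Lowering: no change — [wlfodso]
  (3) Progressive Voicing Assimilation: [wlfodso] → [wlfodzo]
  (4) Word-Final Devoicing: no change — [wlfodzo]
  (5) Cluster Epenthesis: no change — [wlfodzo]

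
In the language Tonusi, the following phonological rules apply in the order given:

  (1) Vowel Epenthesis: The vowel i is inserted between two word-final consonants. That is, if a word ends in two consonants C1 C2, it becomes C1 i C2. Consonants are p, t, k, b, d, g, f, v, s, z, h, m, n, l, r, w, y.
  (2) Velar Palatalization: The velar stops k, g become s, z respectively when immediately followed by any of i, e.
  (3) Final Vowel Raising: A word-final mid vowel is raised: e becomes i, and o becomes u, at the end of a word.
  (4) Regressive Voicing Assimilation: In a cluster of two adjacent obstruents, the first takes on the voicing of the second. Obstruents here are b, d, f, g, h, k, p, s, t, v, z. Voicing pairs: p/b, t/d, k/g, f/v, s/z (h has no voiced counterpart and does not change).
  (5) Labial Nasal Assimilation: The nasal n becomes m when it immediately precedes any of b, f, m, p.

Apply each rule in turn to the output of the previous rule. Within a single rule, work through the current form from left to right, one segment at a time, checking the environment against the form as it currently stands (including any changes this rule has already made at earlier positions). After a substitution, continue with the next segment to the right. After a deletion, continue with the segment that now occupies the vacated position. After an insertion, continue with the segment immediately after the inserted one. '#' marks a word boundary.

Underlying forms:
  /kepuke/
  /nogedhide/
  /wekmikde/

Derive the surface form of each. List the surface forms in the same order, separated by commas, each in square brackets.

/kepuke/:
  (1) Vowel Epenthesis: no change — [kepuke]
  (2) Velar Palatalization: [kepuke] → [sepuse]
  (3) Final Vowel Raising: [sepuse] → [sepusi]
  (4) Regressive Voicing Assimilation: no change — [sepusi]
  (5) Labial Nasal Assimilation: no change — [sepusi]
/nogedhide/:
  (1) Vowel Epenthesis: no change — [nogedhide]
  (2) Velar Palatalization: [nogedhide] → [nozedhide]
  (3) Final Vowel Raising: [nozedhide] → [nozedhidi]
  (4) Regressive Voicing Assimilation: [nozedhidi] → [nozethidi]
  (5) Labial Nasal Assimilation: no change — [nozethidi]
/wekmikde/:
  (1) Vowel Epenthesis: no change — [wekmikde]
  (2) Velar Palatalization: no change — [wekmikde]
  (3) Final Vowel Raising: [wekmikde] → [wekmikdi]
  (4) Regressive Voicing Assimilation: [wekmikdi] → [wekmigdi]
  (5) Labial Nasal Assimilation: no change — [wekmigdi]

[sepusi], [nozethidi], [wekmigdi]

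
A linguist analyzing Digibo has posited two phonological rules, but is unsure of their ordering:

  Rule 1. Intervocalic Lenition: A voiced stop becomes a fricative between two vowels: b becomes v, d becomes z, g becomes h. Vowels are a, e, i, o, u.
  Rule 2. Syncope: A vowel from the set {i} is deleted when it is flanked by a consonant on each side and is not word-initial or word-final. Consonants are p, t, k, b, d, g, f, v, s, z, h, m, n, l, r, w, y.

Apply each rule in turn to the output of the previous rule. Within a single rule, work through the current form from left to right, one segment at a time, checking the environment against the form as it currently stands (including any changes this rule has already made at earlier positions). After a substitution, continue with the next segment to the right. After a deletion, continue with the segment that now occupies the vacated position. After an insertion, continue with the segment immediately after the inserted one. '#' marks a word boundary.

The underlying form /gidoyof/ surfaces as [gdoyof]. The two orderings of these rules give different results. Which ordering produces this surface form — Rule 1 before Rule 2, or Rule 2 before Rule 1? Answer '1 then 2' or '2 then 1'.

2 then 1

Order 1 then 2:
  1 Intervocalic Lenition: [gidoyof] → [gizoyof]
  2 Syncope: [gizoyof] → [gzoyof]
  result: [gzoyof]
Order 2 then 1:
  2 Syncope: [gidoyof] → [gdoyof]
  1 Intervocalic Lenition: no change — [gdoyof]
  result: [gdoyof]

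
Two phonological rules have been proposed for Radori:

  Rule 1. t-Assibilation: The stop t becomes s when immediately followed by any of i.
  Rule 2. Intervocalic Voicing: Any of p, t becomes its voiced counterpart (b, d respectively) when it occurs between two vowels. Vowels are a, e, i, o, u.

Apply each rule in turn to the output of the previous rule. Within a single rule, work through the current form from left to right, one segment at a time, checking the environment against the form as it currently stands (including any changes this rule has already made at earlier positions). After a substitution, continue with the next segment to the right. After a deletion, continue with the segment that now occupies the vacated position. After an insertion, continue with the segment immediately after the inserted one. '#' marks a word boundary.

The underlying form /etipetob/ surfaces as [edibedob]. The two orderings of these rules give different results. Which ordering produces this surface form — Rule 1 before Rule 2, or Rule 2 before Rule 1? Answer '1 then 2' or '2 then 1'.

2 then 1

Order 1 then 2:
  1 t-Assibilation: [etipetob] → [esipetob]
  2 Intervocalic Voicing: [esipetob] → [esibedob]
  result: [esibedob]
Order 2 then 1:
  2 Intervocalic Voicing: [etipetob] → [edibedob]
  1 t-Assibilation: no change — [edibedob]
  result: [edibedob]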